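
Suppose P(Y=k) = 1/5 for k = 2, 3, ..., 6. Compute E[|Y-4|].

1.2

E[|Y-4|] = Σ |y-4|·P(Y=y)
 = 2·1/5 + 1·1/5 + 0·1/5 + 1·1/5 + 2·1/5
 = 2/5 + 1/5 + 0 + 1/5 + 2/5
 = 6/5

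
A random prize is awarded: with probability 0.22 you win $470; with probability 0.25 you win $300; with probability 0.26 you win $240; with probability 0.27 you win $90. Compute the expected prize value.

E[payout] = 470·0.22 + 300·0.25 + 240·0.26 + 90·0.27
 = 103.4 + 75 + 62.4 + 24.3
 = 265.1

265.1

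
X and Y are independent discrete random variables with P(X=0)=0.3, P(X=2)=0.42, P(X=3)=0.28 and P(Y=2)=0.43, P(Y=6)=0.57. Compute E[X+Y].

E[X+Y] = Σ_x Σ_y (x+y) · P(X=x)P(Y=y)
 = 2·0.129 + 6·0.171 + 4·0.1806 + 8·0.2394 + 5·0.1204 + 9·0.1596
 = 0.258 + 1.026 + 0.7224 + 1.9152 + 0.602 + 1.4364
 = 5.96

5.96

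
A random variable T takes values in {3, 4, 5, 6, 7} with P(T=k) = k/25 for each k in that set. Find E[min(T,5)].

E[min(T,5)] = Σ min(t,5)·P(T=t)
 = 3·3/25 + 4·4/25 + 5·1/5 + 5·6/25 + 5·7/25
 = 9/25 + 16/25 + 1 + 6/5 + 7/5
 = 23/5

4.6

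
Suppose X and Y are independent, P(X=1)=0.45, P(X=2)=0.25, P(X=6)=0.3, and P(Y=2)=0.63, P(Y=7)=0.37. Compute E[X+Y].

E[X+Y] = Σ_x Σ_y (x+y) · P(X=x)P(Y=y)
 = 3·0.2835 + 8·0.1665 + 4·0.1575 + 9·0.0925 + 8·0.189 + 13·0.111
 = 0.8505 + 1.332 + 0.63 + 0.8325 + 1.512 + 1.443
 = 6.6

6.6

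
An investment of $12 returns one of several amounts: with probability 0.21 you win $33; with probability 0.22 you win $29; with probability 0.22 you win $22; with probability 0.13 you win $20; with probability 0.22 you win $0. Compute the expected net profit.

E[payout] = 33·0.21 + 29·0.22 + 22·0.22 + 20·0.13 + 0·0.22
 = 6.93 + 6.38 + 4.84 + 2.6 + 0
 = 20.75
Net = 20.75 - 12 = 8.75

8.75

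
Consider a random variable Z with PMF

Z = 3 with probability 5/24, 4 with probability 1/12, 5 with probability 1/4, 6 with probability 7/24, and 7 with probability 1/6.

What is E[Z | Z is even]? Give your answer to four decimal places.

P(Z is even) = 1/12 + 7/24 = 3/8.
E[Z | Z is even] = [4·1/12 + 6·7/24] / (3/8)
 = 25/12 / (3/8)
 = 50/9

5.5556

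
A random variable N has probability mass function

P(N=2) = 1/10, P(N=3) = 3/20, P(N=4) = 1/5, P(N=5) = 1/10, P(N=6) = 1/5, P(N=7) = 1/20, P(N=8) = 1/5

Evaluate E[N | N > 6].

P(N > 6) = 1/20 + 1/5 = 1/4.
E[N | N > 6] = [7·1/20 + 8·1/5] / (1/4)
 = 39/20 / (1/4)
 = 39/5

7.8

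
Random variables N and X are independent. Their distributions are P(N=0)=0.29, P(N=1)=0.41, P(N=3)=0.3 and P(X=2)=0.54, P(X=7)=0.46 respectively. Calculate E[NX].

E[NX] = Σ_n Σ_x nx · P(N=n)P(X=x)
 = 0·0.1566 + 0·0.1334 + 2·0.2214 + 7·0.1886 + 6·0.162 + 21·0.138
 = 0 + 0 + 0.4428 + 1.3202 + 0.972 + 2.898
 = 5.633

5.633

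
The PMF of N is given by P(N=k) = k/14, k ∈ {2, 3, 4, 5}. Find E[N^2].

E[N^2] = Σ n^2·P(N=n)
 = 4·1/7 + 9·3/14 + 16·2/7 + 25·5/14
 = 4/7 + 27/14 + 32/7 + 125/14
 = 16

16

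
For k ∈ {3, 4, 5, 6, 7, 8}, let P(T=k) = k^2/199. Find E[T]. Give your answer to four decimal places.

6.4673

E[T] = Σ t·P(T=t)
 = 3·9/199 + 4·16/199 + 5·25/199 + 6·36/199 + 7·49/199 + 8·64/199
 = 27/199 + 64/199 + 125/199 + 216/199 + 343/199 + 512/199
 = 1287/199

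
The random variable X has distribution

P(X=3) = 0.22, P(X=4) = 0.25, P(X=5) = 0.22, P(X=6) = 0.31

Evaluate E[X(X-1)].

18.02

E[X(X-1)] = Σ x(x-1)·P(X=x)
 = 6·0.22 + 12·0.25 + 20·0.22 + 30·0.31
 = 1.32 + 3 + 4.4 + 9.3
 = 18.02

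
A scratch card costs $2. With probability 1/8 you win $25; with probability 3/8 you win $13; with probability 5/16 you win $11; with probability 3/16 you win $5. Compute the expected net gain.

10.375

E[payout] = 25·1/8 + 13·3/8 + 11·5/16 + 5·3/16
 = 25/8 + 39/8 + 55/16 + 15/16
 = 99/8
Net = 99/8 - 2 = 83/8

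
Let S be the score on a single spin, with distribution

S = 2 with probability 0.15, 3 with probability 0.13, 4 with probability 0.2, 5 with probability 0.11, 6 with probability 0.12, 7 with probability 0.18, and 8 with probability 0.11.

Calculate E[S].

4.9

E[S] = Σ s·P(S=s)
 = 2·0.15 + 3·0.13 + 4·0.2 + 5·0.11 + 6·0.12 + 7·0.18 + 8·0.11
 = 0.3 + 0.39 + 0.8 + 0.55 + 0.72 + 1.26 + 0.88
 = 4.9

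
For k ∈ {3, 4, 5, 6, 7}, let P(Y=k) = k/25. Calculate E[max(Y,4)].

E[max(Y,4)] = Σ max(y,4)·P(Y=y)
 = 4·3/25 + 4·4/25 + 5·1/5 + 6·6/25 + 7·7/25
 = 12/25 + 16/25 + 1 + 36/25 + 49/25
 = 138/25

5.52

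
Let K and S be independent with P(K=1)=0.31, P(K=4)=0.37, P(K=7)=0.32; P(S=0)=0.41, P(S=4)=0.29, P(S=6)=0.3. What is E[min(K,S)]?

2.0033

E[min(K,S)] = Σ_k Σ_s min(k,s) · P(K=k)P(S=s)
 = 0·0.1271 + 1·0.0899 + 1·0.093 + 0·0.1517 + 4·0.1073 + 4·0.111 + 0·0.1312 + 4·0.0928 + 6·0.096
 = 0 + 0.0899 + 0.093 + 0 + 0.4292 + 0.444 + 0 + 0.3712 + 0.576
 = 2.0033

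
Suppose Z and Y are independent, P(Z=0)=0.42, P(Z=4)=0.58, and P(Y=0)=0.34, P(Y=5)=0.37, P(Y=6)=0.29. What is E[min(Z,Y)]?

1.5312

E[min(Z,Y)] = Σ_z Σ_y min(z,y) · P(Z=z)P(Y=y)
 = 0·0.1428 + 0·0.1554 + 0·0.1218 + 0·0.1972 + 4·0.2146 + 4·0.1682
 = 0 + 0 + 0 + 0 + 0.8584 + 0.6728
 = 1.5312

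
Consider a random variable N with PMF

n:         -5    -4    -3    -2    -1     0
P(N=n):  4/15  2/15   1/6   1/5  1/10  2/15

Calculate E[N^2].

E[N^2] = Σ n^2·P(N=n)
 = 25·4/15 + 16·2/15 + 9·1/6 + 4·1/5 + 1·1/10 + 0·2/15
 = 20/3 + 32/15 + 3/2 + 4/5 + 1/10 + 0
 = 56/5

11.2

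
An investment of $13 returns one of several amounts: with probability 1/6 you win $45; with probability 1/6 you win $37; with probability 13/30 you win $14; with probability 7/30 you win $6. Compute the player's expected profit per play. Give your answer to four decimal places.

E[payout] = 45·1/6 + 37·1/6 + 14·13/30 + 6·7/30
 = 15/2 + 37/6 + 91/15 + 7/5
 = 317/15
Net = 317/15 - 13 = 122/15

8.1333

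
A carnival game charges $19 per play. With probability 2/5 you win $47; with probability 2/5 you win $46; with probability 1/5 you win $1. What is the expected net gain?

E[payout] = 47·2/5 + 46·2/5 + 1·1/5
 = 94/5 + 92/5 + 1/5
 = 187/5
Net = 187/5 - 19 = 92/5

18.4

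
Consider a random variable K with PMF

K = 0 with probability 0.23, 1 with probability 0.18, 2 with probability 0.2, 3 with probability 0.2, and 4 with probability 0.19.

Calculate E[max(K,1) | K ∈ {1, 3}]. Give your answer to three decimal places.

2.053

P(K ∈ {1, 3}) = 0.18 + 0.2 = 0.38.
E[max(K,1) | K ∈ {1, 3}] = [1·0.18 + 3·0.2] / 0.38
 = 0.78 / 0.38
 = 39/19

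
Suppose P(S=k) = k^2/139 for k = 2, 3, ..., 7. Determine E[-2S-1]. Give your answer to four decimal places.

-12.2662

E[-2S-1] = Σ (-2s-1)·P(S=s)
 = (-5)·4/139 + (-7)·9/139 + (-9)·16/139 + (-11)·25/139 + (-13)·36/139 + (-15)·49/139
 = (-20/139) + (-63/139) + (-144/139) + (-275/139) + (-468/139) + (-735/139)
 = -1705/139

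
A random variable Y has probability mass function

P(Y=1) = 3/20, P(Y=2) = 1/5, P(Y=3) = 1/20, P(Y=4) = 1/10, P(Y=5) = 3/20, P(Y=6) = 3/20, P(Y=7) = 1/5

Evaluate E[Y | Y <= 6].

3.4375

P(Y <= 6) = 3/20 + 1/5 + 1/20 + 1/10 + 3/20 + 3/20 = 4/5.
E[Y | Y <= 6] = [1·3/20 + 2·1/5 + 3·1/20 + 4·1/10 + 5·3/20 + 6·3/20] / (4/5)
 = 11/4 / (4/5)
 = 55/16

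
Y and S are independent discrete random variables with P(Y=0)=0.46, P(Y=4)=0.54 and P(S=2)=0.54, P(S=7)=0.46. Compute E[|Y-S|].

3.3064

E[|Y-S|] = Σ_y Σ_s |y-s| · P(Y=y)P(S=s)
 = 2·0.2484 + 7·0.2116 + 2·0.2916 + 3·0.2484
 = 0.4968 + 1.4812 + 0.5832 + 0.7452
 = 3.3064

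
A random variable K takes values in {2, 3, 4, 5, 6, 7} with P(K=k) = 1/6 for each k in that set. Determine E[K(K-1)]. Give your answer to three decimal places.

E[K(K-1)] = Σ k(k-1)·P(K=k)
 = 2·1/6 + 6·1/6 + 12·1/6 + 20·1/6 + 30·1/6 + 42·1/6
 = 1/3 + 1 + 2 + 10/3 + 5 + 7
 = 56/3

18.667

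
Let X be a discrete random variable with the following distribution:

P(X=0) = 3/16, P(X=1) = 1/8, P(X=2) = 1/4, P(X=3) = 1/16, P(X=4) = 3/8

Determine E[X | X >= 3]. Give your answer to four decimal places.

P(X >= 3) = 1/16 + 3/8 = 7/16.
E[X | X >= 3] = [3·1/16 + 4·3/8] / (7/16)
 = 27/16 / (7/16)
 = 27/7

3.8571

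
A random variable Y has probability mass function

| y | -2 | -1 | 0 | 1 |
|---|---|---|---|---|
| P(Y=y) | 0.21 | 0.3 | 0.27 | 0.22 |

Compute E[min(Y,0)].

-0.72

E[min(Y,0)] = Σ min(y,0)·P(Y=y)
 = (-2)·0.21 + (-1)·0.3 + 0·0.27 + 0·0.22
 = (-0.42) + (-0.3) + 0 + 0
 = -0.72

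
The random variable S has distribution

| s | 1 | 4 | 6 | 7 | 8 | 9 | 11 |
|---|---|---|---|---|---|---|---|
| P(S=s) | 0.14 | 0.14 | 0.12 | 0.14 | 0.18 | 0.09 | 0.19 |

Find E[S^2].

55.36

E[S^2] = Σ s^2·P(S=s)
 = 1·0.14 + 16·0.14 + 36·0.12 + 49·0.14 + 64·0.18 + 81·0.09 + 121·0.19
 = 0.14 + 2.24 + 4.32 + 6.86 + 11.52 + 7.29 + 22.99
 = 55.36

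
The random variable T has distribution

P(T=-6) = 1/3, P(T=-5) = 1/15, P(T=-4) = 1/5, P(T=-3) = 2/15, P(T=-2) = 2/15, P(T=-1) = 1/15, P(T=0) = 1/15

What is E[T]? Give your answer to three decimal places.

-3.867

E[T] = Σ t·P(T=t)
 = (-6)·1/3 + (-5)·1/15 + (-4)·1/5 + (-3)·2/15 + (-2)·2/15 + (-1)·1/15 + 0·1/15
 = (-2) + (-1/3) + (-4/5) + (-2/5) + (-4/15) + (-1/15) + 0
 = -58/15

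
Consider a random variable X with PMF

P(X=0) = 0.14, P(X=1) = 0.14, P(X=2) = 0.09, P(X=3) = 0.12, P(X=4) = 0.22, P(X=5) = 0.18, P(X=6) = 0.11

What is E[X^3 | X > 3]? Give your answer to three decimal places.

P(X > 3) = 0.22 + 0.18 + 0.11 = 0.51.
E[X^3 | X > 3] = [64·0.22 + 125·0.18 + 216·0.11] / 0.51
 = 60.34 / 0.51
 = 6034/51

118.314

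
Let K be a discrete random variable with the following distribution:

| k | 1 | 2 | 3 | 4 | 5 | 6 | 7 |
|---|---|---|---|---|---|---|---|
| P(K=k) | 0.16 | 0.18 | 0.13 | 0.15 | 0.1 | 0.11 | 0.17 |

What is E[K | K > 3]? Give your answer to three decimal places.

P(K > 3) = 0.15 + 0.1 + 0.11 + 0.17 = 0.53.
E[K | K > 3] = [4·0.15 + 5·0.1 + 6·0.11 + 7·0.17] / 0.53
 = 2.95 / 0.53
 = 295/53

5.566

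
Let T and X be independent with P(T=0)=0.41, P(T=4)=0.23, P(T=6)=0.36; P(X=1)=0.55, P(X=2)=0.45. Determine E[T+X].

4.53

E[T+X] = Σ_t Σ_x (t+x) · P(T=t)P(X=x)
 = 1·0.2255 + 2·0.1845 + 5·0.1265 + 6·0.1035 + 7·0.198 + 8·0.162
 = 0.2255 + 0.369 + 0.6325 + 0.621 + 1.386 + 1.296
 = 4.53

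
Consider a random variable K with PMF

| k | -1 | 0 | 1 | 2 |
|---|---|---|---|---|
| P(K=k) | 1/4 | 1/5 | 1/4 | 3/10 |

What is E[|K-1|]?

E[|K-1|] = Σ |k-1|·P(K=k)
 = 2·1/4 + 1·1/5 + 0·1/4 + 1·3/10
 = 1/2 + 1/5 + 0 + 3/10
 = 1

1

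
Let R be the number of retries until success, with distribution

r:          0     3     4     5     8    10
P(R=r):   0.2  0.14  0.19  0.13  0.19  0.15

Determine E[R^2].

E[R^2] = Σ r^2·P(R=r)
 = 0·0.2 + 9·0.14 + 16·0.19 + 25·0.13 + 64·0.19 + 100·0.15
 = 0 + 1.26 + 3.04 + 3.25 + 12.16 + 15
 = 34.71

34.71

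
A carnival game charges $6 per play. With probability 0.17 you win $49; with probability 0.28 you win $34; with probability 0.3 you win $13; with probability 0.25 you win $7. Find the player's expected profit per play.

E[payout] = 49·0.17 + 34·0.28 + 13·0.3 + 7·0.25
 = 8.33 + 9.52 + 3.9 + 1.75
 = 23.5
Net = 23.5 - 6 = 17.5

17.5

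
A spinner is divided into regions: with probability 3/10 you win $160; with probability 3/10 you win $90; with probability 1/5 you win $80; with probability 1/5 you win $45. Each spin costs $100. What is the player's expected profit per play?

0

E[payout] = 160·3/10 + 90·3/10 + 80·1/5 + 45·1/5
 = 48 + 27 + 16 + 9
 = 100
Net = 100 - 100 = 0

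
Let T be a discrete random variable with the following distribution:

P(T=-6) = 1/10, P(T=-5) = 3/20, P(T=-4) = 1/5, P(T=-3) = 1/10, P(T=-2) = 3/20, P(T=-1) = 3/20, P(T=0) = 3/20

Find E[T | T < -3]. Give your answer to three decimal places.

P(T < -3) = 1/10 + 3/20 + 1/5 = 9/20.
E[T | T < -3] = [(-6)·1/10 + (-5)·3/20 + (-4)·1/5] / (9/20)
 = -43/20 / (9/20)
 = -43/9

-4.778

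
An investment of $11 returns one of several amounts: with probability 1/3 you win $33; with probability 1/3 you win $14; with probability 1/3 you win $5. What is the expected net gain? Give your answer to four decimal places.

6.3333

E[payout] = 33·1/3 + 14·1/3 + 5·1/3
 = 11 + 14/3 + 5/3
 = 52/3
Net = 52/3 - 11 = 19/3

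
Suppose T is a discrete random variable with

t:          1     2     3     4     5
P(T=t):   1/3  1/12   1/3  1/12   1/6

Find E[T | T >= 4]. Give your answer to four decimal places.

4.6667

P(T >= 4) = 1/12 + 1/6 = 1/4.
E[T | T >= 4] = [4·1/12 + 5·1/6] / (1/4)
 = 7/6 / (1/4)
 = 14/3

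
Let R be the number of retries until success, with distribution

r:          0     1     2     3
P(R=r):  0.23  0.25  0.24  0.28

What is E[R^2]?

E[R^2] = Σ r^2·P(R=r)
 = 0·0.23 + 1·0.25 + 4·0.24 + 9·0.28
 = 0 + 0.25 + 0.96 + 2.52
 = 3.73

3.73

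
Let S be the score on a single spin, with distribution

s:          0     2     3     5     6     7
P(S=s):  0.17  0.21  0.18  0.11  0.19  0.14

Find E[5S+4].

E[5S+4] = Σ (5s+4)·P(S=s)
 = 4·0.17 + 14·0.21 + 19·0.18 + 29·0.11 + 34·0.19 + 39·0.14
 = 0.68 + 2.94 + 3.42 + 3.19 + 6.46 + 5.46
 = 22.15

22.15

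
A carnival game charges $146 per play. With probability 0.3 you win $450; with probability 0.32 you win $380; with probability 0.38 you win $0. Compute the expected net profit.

110.6

E[payout] = 450·0.3 + 380·0.32 + 0·0.38
 = 135 + 121.6 + 0
 = 256.6
Net = 256.6 - 146 = 110.6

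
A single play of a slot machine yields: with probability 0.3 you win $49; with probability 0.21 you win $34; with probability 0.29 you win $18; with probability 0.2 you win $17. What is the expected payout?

30.46

E[payout] = 49·0.3 + 34·0.21 + 18·0.29 + 17·0.2
 = 14.7 + 7.14 + 5.22 + 3.4
 = 30.46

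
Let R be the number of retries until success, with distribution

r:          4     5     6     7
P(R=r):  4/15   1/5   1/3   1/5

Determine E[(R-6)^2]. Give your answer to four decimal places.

E[(R-6)^2] = Σ (r-6)^2·P(R=r)
 = 4·4/15 + 1·1/5 + 0·1/3 + 1·1/5
 = 16/15 + 1/5 + 0 + 1/5
 = 22/15

1.4667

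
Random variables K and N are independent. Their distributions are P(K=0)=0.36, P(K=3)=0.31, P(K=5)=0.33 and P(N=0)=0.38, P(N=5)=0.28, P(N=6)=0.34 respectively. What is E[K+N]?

6.02

E[K+N] = Σ_k Σ_n (k+n) · P(K=k)P(N=n)
 = 0·0.1368 + 5·0.1008 + 6·0.1224 + 3·0.1178 + 8·0.0868 + 9·0.1054 + 5·0.1254 + 10·0.0924 + 11·0.1122
 = 0 + 0.504 + 0.7344 + 0.3534 + 0.6944 + 0.9486 + 0.627 + 0.924 + 1.2342
 = 6.02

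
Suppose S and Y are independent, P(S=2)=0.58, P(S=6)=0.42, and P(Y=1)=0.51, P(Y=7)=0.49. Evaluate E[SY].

14.4992

E[SY] = Σ_s Σ_y sy · P(S=s)P(Y=y)
 = 2·0.2958 + 14·0.2842 + 6·0.2142 + 42·0.2058
 = 0.5916 + 3.9788 + 1.2852 + 8.6436
 = 14.4992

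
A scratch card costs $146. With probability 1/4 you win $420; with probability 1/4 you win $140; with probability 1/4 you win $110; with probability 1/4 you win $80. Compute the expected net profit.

41.5

E[payout] = 420·1/4 + 140·1/4 + 110·1/4 + 80·1/4
 = 105 + 35 + 55/2 + 20
 = 375/2
Net = 375/2 - 146 = 83/2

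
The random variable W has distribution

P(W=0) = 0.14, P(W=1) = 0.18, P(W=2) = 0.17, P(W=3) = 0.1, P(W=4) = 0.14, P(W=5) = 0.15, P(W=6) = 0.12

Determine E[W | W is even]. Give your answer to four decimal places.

P(W is even) = 0.14 + 0.17 + 0.14 + 0.12 = 0.57.
E[W | W is even] = [0·0.14 + 2·0.17 + 4·0.14 + 6·0.12] / 0.57
 = 1.62 / 0.57
 = 54/19

2.8421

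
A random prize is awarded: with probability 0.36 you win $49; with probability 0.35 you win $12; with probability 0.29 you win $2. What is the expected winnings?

E[payout] = 49·0.36 + 12·0.35 + 2·0.29
 = 17.64 + 4.2 + 0.58
 = 22.42

22.42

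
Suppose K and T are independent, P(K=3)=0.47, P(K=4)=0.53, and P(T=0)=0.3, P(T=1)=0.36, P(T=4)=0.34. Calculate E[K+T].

5.25

E[K+T] = Σ_k Σ_t (k+t) · P(K=k)P(T=t)
 = 3·0.141 + 4·0.1692 + 7·0.1598 + 4·0.159 + 5·0.1908 + 8·0.1802
 = 0.423 + 0.6768 + 1.1186 + 0.636 + 0.954 + 1.4416
 = 5.25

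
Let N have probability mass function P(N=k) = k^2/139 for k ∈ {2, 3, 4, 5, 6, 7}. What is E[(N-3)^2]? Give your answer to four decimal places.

E[(N-3)^2] = Σ (n-3)^2·P(N=n)
 = 1·4/139 + 0·9/139 + 1·16/139 + 4·25/139 + 9·36/139 + 16·49/139
 = 4/139 + 0 + 16/139 + 100/139 + 324/139 + 784/139
 = 1228/139

8.8345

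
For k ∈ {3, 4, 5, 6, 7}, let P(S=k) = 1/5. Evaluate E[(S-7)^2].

6

E[(S-7)^2] = Σ (s-7)^2·P(S=s)
 = 16·1/5 + 9·1/5 + 4·1/5 + 1·1/5 + 0·1/5
 = 16/5 + 9/5 + 4/5 + 1/5 + 0
 = 6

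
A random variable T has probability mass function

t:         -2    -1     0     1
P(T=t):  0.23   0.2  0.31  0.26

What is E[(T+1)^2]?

1.58

E[(T+1)^2] = Σ (t+1)^2·P(T=t)
 = 1·0.23 + 0·0.2 + 1·0.31 + 4·0.26
 = 0.23 + 0 + 0.31 + 1.04
 = 1.58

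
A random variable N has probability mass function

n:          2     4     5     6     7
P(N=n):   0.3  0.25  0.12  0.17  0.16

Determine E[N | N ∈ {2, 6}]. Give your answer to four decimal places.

3.4468

P(N ∈ {2, 6}) = 0.3 + 0.17 = 0.47.
E[N | N ∈ {2, 6}] = [2·0.3 + 6·0.17] / 0.47
 = 1.62 / 0.47
 = 162/47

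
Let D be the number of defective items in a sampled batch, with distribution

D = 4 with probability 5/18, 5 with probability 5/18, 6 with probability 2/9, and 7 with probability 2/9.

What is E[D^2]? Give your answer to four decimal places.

30.2778

E[D^2] = Σ d^2·P(D=d)
 = 16·5/18 + 25·5/18 + 36·2/9 + 49·2/9
 = 40/9 + 125/18 + 8 + 98/9
 = 545/18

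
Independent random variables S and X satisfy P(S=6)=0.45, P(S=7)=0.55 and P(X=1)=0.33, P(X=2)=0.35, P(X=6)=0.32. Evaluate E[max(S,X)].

E[max(S,X)] = Σ_s Σ_x max(s,x) · P(S=s)P(X=x)
 = 6·0.1485 + 6·0.1575 + 6·0.144 + 7·0.1815 + 7·0.1925 + 7·0.176
 = 0.891 + 0.945 + 0.864 + 1.2705 + 1.3475 + 1.232
 = 6.55

6.55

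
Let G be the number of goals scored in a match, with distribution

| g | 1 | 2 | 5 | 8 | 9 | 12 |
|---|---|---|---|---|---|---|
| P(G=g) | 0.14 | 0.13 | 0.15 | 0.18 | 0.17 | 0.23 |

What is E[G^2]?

62.82

E[G^2] = Σ g^2·P(G=g)
 = 1·0.14 + 4·0.13 + 25·0.15 + 64·0.18 + 81·0.17 + 144·0.23
 = 0.14 + 0.52 + 3.75 + 11.52 + 13.77 + 33.12
 = 62.82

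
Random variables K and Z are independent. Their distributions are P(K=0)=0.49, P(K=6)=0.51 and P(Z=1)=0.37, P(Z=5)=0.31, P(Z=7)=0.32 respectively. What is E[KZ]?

E[KZ] = Σ_k Σ_z kz · P(K=k)P(Z=z)
 = 0·0.1813 + 0·0.1519 + 0·0.1568 + 6·0.1887 + 30·0.1581 + 42·0.1632
 = 0 + 0 + 0 + 1.1322 + 4.743 + 6.8544
 = 12.7296

12.7296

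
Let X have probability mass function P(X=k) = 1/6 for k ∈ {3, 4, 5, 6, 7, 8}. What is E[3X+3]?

19.5

E[3X+3] = Σ (3x+3)·P(X=x)
 = 12·1/6 + 15·1/6 + 18·1/6 + 21·1/6 + 24·1/6 + 27·1/6
 = 2 + 5/2 + 3 + 7/2 + 4 + 9/2
 = 39/2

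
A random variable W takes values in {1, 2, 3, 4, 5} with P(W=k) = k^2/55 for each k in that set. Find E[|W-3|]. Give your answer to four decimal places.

1.3091

E[|W-3|] = Σ |w-3|·P(W=w)
 = 2·1/55 + 1·4/55 + 0·9/55 + 1·16/55 + 2·5/11
 = 2/55 + 4/55 + 0 + 16/55 + 10/11
 = 72/55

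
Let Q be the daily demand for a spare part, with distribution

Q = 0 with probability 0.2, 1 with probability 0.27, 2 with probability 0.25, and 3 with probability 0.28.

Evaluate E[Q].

E[Q] = Σ q·P(Q=q)
 = 0·0.2 + 1·0.27 + 2·0.25 + 3·0.28
 = 0 + 0.27 + 0.5 + 0.84
 = 1.61

1.61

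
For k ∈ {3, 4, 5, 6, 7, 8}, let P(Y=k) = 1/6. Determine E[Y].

E[Y] = Σ y·P(Y=y)
 = 3·1/6 + 4·1/6 + 5·1/6 + 6·1/6 + 7·1/6 + 8·1/6
 = 1/2 + 2/3 + 5/6 + 1 + 7/6 + 4/3
 = 11/2

5.5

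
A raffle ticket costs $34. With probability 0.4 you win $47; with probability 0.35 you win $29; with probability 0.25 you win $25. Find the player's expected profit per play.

1.2

E[payout] = 47·0.4 + 29·0.35 + 25·0.25
 = 18.8 + 10.15 + 6.25
 = 35.2
Net = 35.2 - 34 = 1.2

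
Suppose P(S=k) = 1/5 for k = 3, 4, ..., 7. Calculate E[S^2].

27

E[S^2] = Σ s^2·P(S=s)
 = 9·1/5 + 16·1/5 + 25·1/5 + 36·1/5 + 49·1/5
 = 9/5 + 16/5 + 5 + 36/5 + 49/5
 = 27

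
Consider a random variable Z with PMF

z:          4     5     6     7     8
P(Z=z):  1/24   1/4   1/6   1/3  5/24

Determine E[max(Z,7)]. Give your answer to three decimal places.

7.208

E[max(Z,7)] = Σ max(z,7)·P(Z=z)
 = 7·1/24 + 7·1/4 + 7·1/6 + 7·1/3 + 8·5/24
 = 7/24 + 7/4 + 7/6 + 7/3 + 5/3
 = 173/24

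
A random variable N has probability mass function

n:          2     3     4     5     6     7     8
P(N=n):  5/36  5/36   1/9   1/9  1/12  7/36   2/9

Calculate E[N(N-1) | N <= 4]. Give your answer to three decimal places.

6.286

P(N <= 4) = 5/36 + 5/36 + 1/9 = 7/18.
E[N(N-1) | N <= 4] = [2·5/36 + 6·5/36 + 12·1/9] / (7/18)
 = 22/9 / (7/18)
 = 44/7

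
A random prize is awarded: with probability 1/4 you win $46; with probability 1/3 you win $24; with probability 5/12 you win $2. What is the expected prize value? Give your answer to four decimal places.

20.3333

E[payout] = 46·1/4 + 24·1/3 + 2·5/12
 = 23/2 + 8 + 5/6
 = 61/3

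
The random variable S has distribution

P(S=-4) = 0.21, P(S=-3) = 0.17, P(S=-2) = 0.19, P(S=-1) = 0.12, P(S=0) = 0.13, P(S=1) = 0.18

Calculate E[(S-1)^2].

E[(S-1)^2] = Σ (s-1)^2·P(S=s)
 = 25·0.21 + 16·0.17 + 9·0.19 + 4·0.12 + 1·0.13 + 0·0.18
 = 5.25 + 2.72 + 1.71 + 0.48 + 0.13 + 0
 = 10.29

10.29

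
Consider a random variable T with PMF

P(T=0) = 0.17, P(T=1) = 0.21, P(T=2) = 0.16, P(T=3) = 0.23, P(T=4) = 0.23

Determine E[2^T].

E[2^T] = Σ 2^t·P(T=t)
 = 1·0.17 + 2·0.21 + 4·0.16 + 8·0.23 + 16·0.23
 = 0.17 + 0.42 + 0.64 + 1.84 + 3.68
 = 6.75

6.75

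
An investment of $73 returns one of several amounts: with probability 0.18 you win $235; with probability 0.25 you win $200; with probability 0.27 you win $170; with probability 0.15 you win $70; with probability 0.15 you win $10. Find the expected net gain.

E[payout] = 235·0.18 + 200·0.25 + 170·0.27 + 70·0.15 + 10·0.15
 = 42.3 + 50 + 45.9 + 10.5 + 1.5
 = 150.2
Net = 150.2 - 73 = 77.2

77.2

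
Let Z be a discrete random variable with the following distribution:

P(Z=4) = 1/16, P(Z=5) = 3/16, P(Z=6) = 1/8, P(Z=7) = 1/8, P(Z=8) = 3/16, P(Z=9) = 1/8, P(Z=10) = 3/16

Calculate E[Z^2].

E[Z^2] = Σ z^2·P(Z=z)
 = 16·1/16 + 25·3/16 + 36·1/8 + 49·1/8 + 64·3/16 + 81·1/8 + 100·3/16
 = 1 + 75/16 + 9/2 + 49/8 + 12 + 81/8 + 75/4
 = 915/16

57.1875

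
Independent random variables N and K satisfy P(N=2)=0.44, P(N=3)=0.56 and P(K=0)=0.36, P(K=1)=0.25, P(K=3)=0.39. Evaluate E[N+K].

3.98

E[N+K] = Σ_n Σ_k (n+k) · P(N=n)P(K=k)
 = 2·0.1584 + 3·0.11 + 5·0.1716 + 3·0.2016 + 4·0.14 + 6·0.2184
 = 0.3168 + 0.33 + 0.858 + 0.6048 + 0.56 + 1.3104
 = 3.98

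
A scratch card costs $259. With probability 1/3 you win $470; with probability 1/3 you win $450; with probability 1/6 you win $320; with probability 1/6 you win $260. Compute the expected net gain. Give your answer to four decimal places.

144.3333

E[payout] = 470·1/3 + 450·1/3 + 320·1/6 + 260·1/6
 = 470/3 + 150 + 160/3 + 130/3
 = 1210/3
Net = 1210/3 - 259 = 433/3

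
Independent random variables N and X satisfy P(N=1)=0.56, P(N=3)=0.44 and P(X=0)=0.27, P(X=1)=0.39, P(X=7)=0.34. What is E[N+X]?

E[N+X] = Σ_n Σ_x (n+x) · P(N=n)P(X=x)
 = 1·0.1512 + 2·0.2184 + 8·0.1904 + 3·0.1188 + 4·0.1716 + 10·0.1496
 = 0.1512 + 0.4368 + 1.5232 + 0.3564 + 0.6864 + 1.496
 = 4.65

4.65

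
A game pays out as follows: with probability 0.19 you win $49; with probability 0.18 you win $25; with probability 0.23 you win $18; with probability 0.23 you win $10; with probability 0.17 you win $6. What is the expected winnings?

21.27

E[payout] = 49·0.19 + 25·0.18 + 18·0.23 + 10·0.23 + 6·0.17
 = 9.31 + 4.5 + 4.14 + 2.3 + 1.02
 = 21.27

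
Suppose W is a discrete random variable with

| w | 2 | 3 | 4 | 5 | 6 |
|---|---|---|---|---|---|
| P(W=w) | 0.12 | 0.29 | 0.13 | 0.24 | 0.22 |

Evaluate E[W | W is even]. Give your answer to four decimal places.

4.4255

P(W is even) = 0.12 + 0.13 + 0.22 = 0.47.
E[W | W is even] = [2·0.12 + 4·0.13 + 6·0.22] / 0.47
 = 2.08 / 0.47
 = 208/47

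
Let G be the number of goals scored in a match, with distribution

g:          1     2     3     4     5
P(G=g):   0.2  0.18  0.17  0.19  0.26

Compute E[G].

3.13

E[G] = Σ g·P(G=g)
 = 1·0.2 + 2·0.18 + 3·0.17 + 4·0.19 + 5·0.26
 = 0.2 + 0.36 + 0.51 + 0.76 + 1.3
 = 3.13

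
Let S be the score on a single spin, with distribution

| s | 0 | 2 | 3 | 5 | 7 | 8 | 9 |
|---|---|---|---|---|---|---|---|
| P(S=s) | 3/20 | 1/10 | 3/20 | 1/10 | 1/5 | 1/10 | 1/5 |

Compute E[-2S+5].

-5.3

E[-2S+5] = Σ (-2s+5)·P(S=s)
 = 5·3/20 + 1·1/10 + (-1)·3/20 + (-5)·1/10 + (-9)·1/5 + (-11)·1/10 + (-13)·1/5
 = 3/4 + 1/10 + (-3/20) + (-1/2) + (-9/5) + (-11/10) + (-13/5)
 = -53/10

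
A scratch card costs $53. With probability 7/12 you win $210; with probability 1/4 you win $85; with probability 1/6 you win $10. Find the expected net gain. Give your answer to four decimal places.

92.4167

E[payout] = 210·7/12 + 85·1/4 + 10·1/6
 = 245/2 + 85/4 + 5/3
 = 1745/12
Net = 1745/12 - 53 = 1109/12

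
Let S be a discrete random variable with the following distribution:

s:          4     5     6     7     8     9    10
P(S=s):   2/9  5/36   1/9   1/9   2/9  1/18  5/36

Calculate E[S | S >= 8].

8.8

P(S >= 8) = 2/9 + 1/18 + 5/36 = 5/12.
E[S | S >= 8] = [8·2/9 + 9·1/18 + 10·5/36] / (5/12)
 = 11/3 / (5/12)
 = 44/5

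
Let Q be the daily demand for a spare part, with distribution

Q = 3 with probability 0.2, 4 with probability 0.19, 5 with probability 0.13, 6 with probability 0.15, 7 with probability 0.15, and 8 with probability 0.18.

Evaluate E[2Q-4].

E[2Q-4] = Σ (2q-4)·P(Q=q)
 = 2·0.2 + 4·0.19 + 6·0.13 + 8·0.15 + 10·0.15 + 12·0.18
 = 0.4 + 0.76 + 0.78 + 1.2 + 1.5 + 2.16
 = 6.8

6.8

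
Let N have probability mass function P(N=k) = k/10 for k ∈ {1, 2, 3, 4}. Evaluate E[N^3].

E[N^3] = Σ n^3·P(N=n)
 = 1·1/10 + 8·1/5 + 27·3/10 + 64·2/5
 = 1/10 + 8/5 + 81/10 + 128/5
 = 177/5

35.4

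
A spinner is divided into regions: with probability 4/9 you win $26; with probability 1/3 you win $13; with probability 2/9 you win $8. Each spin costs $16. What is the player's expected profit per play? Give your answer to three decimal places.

E[payout] = 26·4/9 + 13·1/3 + 8·2/9
 = 104/9 + 13/3 + 16/9
 = 53/3
Net = 53/3 - 16 = 5/3

1.667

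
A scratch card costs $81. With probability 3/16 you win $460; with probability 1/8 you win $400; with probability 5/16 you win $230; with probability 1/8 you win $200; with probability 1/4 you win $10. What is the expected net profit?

E[payout] = 460·3/16 + 400·1/8 + 230·5/16 + 200·1/8 + 10·1/4
 = 345/4 + 50 + 575/8 + 25 + 5/2
 = 1885/8
Net = 1885/8 - 81 = 1237/8

154.625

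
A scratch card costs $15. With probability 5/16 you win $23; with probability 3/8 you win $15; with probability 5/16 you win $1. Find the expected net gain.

E[payout] = 23·5/16 + 15·3/8 + 1·5/16
 = 115/16 + 45/8 + 5/16
 = 105/8
Net = 105/8 - 15 = -15/8

-1.875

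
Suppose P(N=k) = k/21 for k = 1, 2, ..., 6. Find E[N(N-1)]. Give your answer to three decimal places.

16.667

E[N(N-1)] = Σ n(n-1)·P(N=n)
 = 0·1/21 + 2·2/21 + 6·1/7 + 12·4/21 + 20·5/21 + 30·2/7
 = 0 + 4/21 + 6/7 + 16/7 + 100/21 + 60/7
 = 50/3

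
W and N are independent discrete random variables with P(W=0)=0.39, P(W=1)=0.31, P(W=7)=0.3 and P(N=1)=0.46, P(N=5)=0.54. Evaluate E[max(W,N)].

E[max(W,N)] = Σ_w Σ_n max(w,n) · P(W=w)P(N=n)
 = 1·0.1794 + 5·0.2106 + 1·0.1426 + 5·0.1674 + 7·0.138 + 7·0.162
 = 0.1794 + 1.053 + 0.1426 + 0.837 + 0.966 + 1.134
 = 4.312

4.312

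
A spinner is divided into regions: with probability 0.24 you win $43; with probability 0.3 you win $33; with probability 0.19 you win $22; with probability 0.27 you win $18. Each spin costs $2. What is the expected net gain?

27.26

E[payout] = 43·0.24 + 33·0.3 + 22·0.19 + 18·0.27
 = 10.32 + 9.9 + 4.18 + 4.86
 = 29.26
Net = 29.26 - 2 = 27.26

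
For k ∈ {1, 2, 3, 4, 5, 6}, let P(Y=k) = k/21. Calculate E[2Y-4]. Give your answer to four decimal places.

4.6667

E[2Y-4] = Σ (2y-4)·P(Y=y)
 = (-2)·1/21 + 0·2/21 + 2·1/7 + 4·4/21 + 6·5/21 + 8·2/7
 = (-2/21) + 0 + 2/7 + 16/21 + 10/7 + 16/7
 = 14/3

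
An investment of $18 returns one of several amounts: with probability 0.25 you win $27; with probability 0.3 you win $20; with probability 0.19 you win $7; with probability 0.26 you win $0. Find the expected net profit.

E[payout] = 27·0.25 + 20·0.3 + 7·0.19 + 0·0.26
 = 6.75 + 6 + 1.33 + 0
 = 14.08
Net = 14.08 - 18 = -3.92

-3.92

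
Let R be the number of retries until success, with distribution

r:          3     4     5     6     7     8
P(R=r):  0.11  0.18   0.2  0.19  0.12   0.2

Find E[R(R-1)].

28.76

E[R(R-1)] = Σ r(r-1)·P(R=r)
 = 6·0.11 + 12·0.18 + 20·0.2 + 30·0.19 + 42·0.12 + 56·0.2
 = 0.66 + 2.16 + 4 + 5.7 + 5.04 + 11.2
 = 28.76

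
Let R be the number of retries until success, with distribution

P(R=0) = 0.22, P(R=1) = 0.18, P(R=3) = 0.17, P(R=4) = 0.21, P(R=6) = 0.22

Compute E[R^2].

12.99

E[R^2] = Σ r^2·P(R=r)
 = 0·0.22 + 1·0.18 + 9·0.17 + 16·0.21 + 36·0.22
 = 0 + 0.18 + 1.53 + 3.36 + 7.92
 = 12.99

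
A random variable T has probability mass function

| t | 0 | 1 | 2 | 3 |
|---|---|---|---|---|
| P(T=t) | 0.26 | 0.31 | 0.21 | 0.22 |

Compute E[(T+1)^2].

E[(T+1)^2] = Σ (t+1)^2·P(T=t)
 = 1·0.26 + 4·0.31 + 9·0.21 + 16·0.22
 = 0.26 + 1.24 + 1.89 + 3.52
 = 6.91

6.91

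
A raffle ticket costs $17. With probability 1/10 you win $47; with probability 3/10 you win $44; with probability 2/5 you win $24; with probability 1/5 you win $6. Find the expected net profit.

E[payout] = 47·1/10 + 44·3/10 + 24·2/5 + 6·1/5
 = 47/10 + 66/5 + 48/5 + 6/5
 = 287/10
Net = 287/10 - 17 = 117/10

11.7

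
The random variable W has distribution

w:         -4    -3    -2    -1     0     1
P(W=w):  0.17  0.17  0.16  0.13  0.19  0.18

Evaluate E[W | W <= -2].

-3.02

P(W <= -2) = 0.17 + 0.17 + 0.16 = 0.5.
E[W | W <= -2] = [(-4)·0.17 + (-3)·0.17 + (-2)·0.16] / 0.5
 = -1.51 / 0.5
 = -151/50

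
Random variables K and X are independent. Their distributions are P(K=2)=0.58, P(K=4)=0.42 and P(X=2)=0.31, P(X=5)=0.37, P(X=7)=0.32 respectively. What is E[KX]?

E[KX] = Σ_k Σ_x kx · P(K=k)P(X=x)
 = 4·0.1798 + 10·0.2146 + 14·0.1856 + 8·0.1302 + 20·0.1554 + 28·0.1344
 = 0.7192 + 2.146 + 2.5984 + 1.0416 + 3.108 + 3.7632
 = 13.3764

13.3764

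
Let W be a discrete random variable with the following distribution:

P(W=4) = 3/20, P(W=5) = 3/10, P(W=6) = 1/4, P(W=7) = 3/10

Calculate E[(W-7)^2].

E[(W-7)^2] = Σ (w-7)^2·P(W=w)
 = 9·3/20 + 4·3/10 + 1·1/4 + 0·3/10
 = 27/20 + 6/5 + 1/4 + 0
 = 14/5

2.8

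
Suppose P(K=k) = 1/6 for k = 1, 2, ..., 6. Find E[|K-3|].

1.5

E[|K-3|] = Σ |k-3|·P(K=k)
 = 2·1/6 + 1·1/6 + 0·1/6 + 1·1/6 + 2·1/6 + 3·1/6
 = 1/3 + 1/6 + 0 + 1/6 + 1/3 + 1/2
 = 3/2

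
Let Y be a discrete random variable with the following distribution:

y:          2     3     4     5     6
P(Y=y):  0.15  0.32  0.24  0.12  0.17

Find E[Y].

E[Y] = Σ y·P(Y=y)
 = 2·0.15 + 3·0.32 + 4·0.24 + 5·0.12 + 6·0.17
 = 0.3 + 0.96 + 0.96 + 0.6 + 1.02
 = 3.84

3.84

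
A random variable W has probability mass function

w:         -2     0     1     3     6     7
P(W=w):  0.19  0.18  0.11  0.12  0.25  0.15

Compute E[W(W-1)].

E[W(W-1)] = Σ w(w-1)·P(W=w)
 = 6·0.19 + 0·0.18 + 0·0.11 + 6·0.12 + 30·0.25 + 42·0.15
 = 1.14 + 0 + 0 + 0.72 + 7.5 + 6.3
 = 15.66

15.66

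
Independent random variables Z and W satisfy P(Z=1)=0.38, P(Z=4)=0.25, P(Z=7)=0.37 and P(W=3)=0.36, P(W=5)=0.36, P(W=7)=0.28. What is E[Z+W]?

8.81

E[Z+W] = Σ_z Σ_w (z+w) · P(Z=z)P(W=w)
 = 4·0.1368 + 6·0.1368 + 8·0.1064 + 7·0.09 + 9·0.09 + 11·0.07 + 10·0.1332 + 12·0.1332 + 14·0.1036
 = 0.5472 + 0.8208 + 0.8512 + 0.63 + 0.81 + 0.77 + 1.332 + 1.5984 + 1.4504
 = 8.81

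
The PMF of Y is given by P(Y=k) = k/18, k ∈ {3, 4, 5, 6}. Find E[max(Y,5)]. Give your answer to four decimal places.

5.3333

E[max(Y,5)] = Σ max(y,5)·P(Y=y)
 = 5·1/6 + 5·2/9 + 5·5/18 + 6·1/3
 = 5/6 + 10/9 + 25/18 + 2
 = 16/3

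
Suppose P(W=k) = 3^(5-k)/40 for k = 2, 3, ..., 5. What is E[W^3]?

19.4

E[W^3] = Σ w^3·P(W=w)
 = 8·27/40 + 27·9/40 + 64·3/40 + 125·1/40
 = 27/5 + 243/40 + 24/5 + 25/8
 = 97/5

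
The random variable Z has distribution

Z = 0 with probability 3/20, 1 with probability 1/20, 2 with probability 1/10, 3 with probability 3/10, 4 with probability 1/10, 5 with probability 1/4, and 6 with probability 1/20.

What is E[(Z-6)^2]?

E[(Z-6)^2] = Σ (z-6)^2·P(Z=z)
 = 36·3/20 + 25·1/20 + 16·1/10 + 9·3/10 + 4·1/10 + 1·1/4 + 0·1/20
 = 27/5 + 5/4 + 8/5 + 27/10 + 2/5 + 1/4 + 0
 = 58/5

11.6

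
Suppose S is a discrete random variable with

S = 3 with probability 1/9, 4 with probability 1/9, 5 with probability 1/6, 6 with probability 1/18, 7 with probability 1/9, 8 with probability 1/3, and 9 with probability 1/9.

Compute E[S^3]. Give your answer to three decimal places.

332.722

E[S^3] = Σ s^3·P(S=s)
 = 27·1/9 + 64·1/9 + 125·1/6 + 216·1/18 + 343·1/9 + 512·1/3 + 729·1/9
 = 3 + 64/9 + 125/6 + 12 + 343/9 + 512/3 + 81
 = 5989/18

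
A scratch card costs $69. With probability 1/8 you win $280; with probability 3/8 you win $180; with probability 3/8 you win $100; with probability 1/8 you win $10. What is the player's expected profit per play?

E[payout] = 280·1/8 + 180·3/8 + 100·3/8 + 10·1/8
 = 35 + 135/2 + 75/2 + 5/4
 = 565/4
Net = 565/4 - 69 = 289/4

72.25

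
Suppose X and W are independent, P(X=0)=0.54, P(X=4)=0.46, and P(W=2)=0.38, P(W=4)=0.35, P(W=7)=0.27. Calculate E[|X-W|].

E[|X-W|] = Σ_x Σ_w |x-w| · P(X=x)P(W=w)
 = 2·0.2052 + 4·0.189 + 7·0.1458 + 2·0.1748 + 0·0.161 + 3·0.1242
 = 0.4104 + 0.756 + 1.0206 + 0.3496 + 0 + 0.3726
 = 2.9092

2.9092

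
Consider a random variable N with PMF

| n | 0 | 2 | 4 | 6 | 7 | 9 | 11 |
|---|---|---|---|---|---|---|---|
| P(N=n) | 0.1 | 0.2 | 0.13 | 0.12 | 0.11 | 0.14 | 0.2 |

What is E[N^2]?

E[N^2] = Σ n^2·P(N=n)
 = 0·0.1 + 4·0.2 + 16·0.13 + 36·0.12 + 49·0.11 + 81·0.14 + 121·0.2
 = 0 + 0.8 + 2.08 + 4.32 + 5.39 + 11.34 + 24.2
 = 48.13

48.13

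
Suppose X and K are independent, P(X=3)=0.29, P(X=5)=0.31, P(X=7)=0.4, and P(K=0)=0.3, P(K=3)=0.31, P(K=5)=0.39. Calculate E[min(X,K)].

E[min(X,K)] = Σ_x Σ_k min(x,k) · P(X=x)P(K=k)
 = 0·0.087 + 3·0.0899 + 3·0.1131 + 0·0.093 + 3·0.0961 + 5·0.1209 + 0·0.12 + 3·0.124 + 5·0.156
 = 0 + 0.2697 + 0.3393 + 0 + 0.2883 + 0.6045 + 0 + 0.372 + 0.78
 = 2.6538

2.6538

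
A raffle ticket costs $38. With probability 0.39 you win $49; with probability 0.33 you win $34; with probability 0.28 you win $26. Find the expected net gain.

-0.39

E[payout] = 49·0.39 + 34·0.33 + 26·0.28
 = 19.11 + 11.22 + 7.28
 = 37.61
Net = 37.61 - 38 = -0.39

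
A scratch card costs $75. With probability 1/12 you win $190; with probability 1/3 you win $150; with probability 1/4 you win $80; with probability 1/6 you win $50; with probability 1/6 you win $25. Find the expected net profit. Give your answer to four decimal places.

23.3333

E[payout] = 190·1/12 + 150·1/3 + 80·1/4 + 50·1/6 + 25·1/6
 = 95/6 + 50 + 20 + 25/3 + 25/6
 = 295/3
Net = 295/3 - 75 = 70/3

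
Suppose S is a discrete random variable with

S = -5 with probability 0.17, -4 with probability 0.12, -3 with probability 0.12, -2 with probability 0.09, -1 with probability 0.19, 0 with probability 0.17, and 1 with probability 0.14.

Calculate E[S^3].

-32.94

E[S^3] = Σ s^3·P(S=s)
 = (-125)·0.17 + (-64)·0.12 + (-27)·0.12 + (-8)·0.09 + (-1)·0.19 + 0·0.17 + 1·0.14
 = (-21.25) + (-7.68) + (-3.24) + (-0.72) + (-0.19) + 0 + 0.14
 = -32.94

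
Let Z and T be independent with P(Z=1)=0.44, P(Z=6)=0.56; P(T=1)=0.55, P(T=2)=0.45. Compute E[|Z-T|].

E[|Z-T|] = Σ_z Σ_t |z-t| · P(Z=z)P(T=t)
 = 0·0.242 + 1·0.198 + 5·0.308 + 4·0.252
 = 0 + 0.198 + 1.54 + 1.008
 = 2.746

2.746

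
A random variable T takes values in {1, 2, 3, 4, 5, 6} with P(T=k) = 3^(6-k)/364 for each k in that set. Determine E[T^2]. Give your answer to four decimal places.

E[T^2] = Σ t^2·P(T=t)
 = 1·243/364 + 4·81/364 + 9·27/364 + 16·9/364 + 25·3/364 + 36·1/364
 = 243/364 + 81/91 + 243/364 + 36/91 + 75/364 + 9/91
 = 1065/364

2.9258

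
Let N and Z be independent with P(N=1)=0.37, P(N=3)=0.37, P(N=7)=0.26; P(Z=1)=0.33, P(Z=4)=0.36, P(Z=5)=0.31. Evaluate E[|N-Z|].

E[|N-Z|] = Σ_n Σ_z |n-z| · P(N=n)P(Z=z)
 = 0·0.1221 + 3·0.1332 + 4·0.1147 + 2·0.1221 + 1·0.1332 + 2·0.1147 + 6·0.0858 + 3·0.0936 + 2·0.0806
 = 0 + 0.3996 + 0.4588 + 0.2442 + 0.1332 + 0.2294 + 0.5148 + 0.2808 + 0.1612
 = 2.422

2.422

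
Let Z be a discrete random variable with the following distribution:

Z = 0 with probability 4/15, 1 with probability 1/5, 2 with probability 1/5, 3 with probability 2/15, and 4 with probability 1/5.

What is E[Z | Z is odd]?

P(Z is odd) = 1/5 + 2/15 = 1/3.
E[Z | Z is odd] = [1·1/5 + 3·2/15] / (1/3)
 = 3/5 / (1/3)
 = 9/5

1.8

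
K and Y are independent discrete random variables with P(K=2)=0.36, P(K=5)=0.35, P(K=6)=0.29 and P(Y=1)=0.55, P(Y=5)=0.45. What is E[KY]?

E[KY] = Σ_k Σ_y ky · P(K=k)P(Y=y)
 = 2·0.198 + 10·0.162 + 5·0.1925 + 25·0.1575 + 6·0.1595 + 30·0.1305
 = 0.396 + 1.62 + 0.9625 + 3.9375 + 0.957 + 3.915
 = 11.788

11.788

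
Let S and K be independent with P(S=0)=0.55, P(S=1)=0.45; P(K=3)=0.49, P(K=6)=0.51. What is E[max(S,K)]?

E[max(S,K)] = Σ_s Σ_k max(s,k) · P(S=s)P(K=k)
 = 3·0.2695 + 6·0.2805 + 3·0.2205 + 6·0.2295
 = 0.8085 + 1.683 + 0.6615 + 1.377
 = 4.53

4.53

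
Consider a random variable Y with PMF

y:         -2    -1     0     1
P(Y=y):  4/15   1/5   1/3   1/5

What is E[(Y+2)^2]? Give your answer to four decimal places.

3.3333

E[(Y+2)^2] = Σ (y+2)^2·P(Y=y)
 = 0·4/15 + 1·1/5 + 4·1/3 + 9·1/5
 = 0 + 1/5 + 4/3 + 9/5
 = 10/3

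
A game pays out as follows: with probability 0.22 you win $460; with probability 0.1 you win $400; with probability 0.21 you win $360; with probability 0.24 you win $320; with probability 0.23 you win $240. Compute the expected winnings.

E[payout] = 460·0.22 + 400·0.1 + 360·0.21 + 320·0.24 + 240·0.23
 = 101.2 + 40 + 75.6 + 76.8 + 55.2
 = 348.8

348.8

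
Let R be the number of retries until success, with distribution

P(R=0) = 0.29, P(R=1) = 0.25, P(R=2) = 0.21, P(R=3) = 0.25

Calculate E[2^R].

E[2^R] = Σ 2^r·P(R=r)
 = 1·0.29 + 2·0.25 + 4·0.21 + 8·0.25
 = 0.29 + 0.5 + 0.84 + 2
 = 3.63

3.63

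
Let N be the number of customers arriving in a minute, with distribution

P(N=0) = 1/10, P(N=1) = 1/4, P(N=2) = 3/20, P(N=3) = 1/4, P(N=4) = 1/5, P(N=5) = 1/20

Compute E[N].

E[N] = Σ n·P(N=n)
 = 0·1/10 + 1·1/4 + 2·3/20 + 3·1/4 + 4·1/5 + 5·1/20
 = 0 + 1/4 + 3/10 + 3/4 + 4/5 + 1/4
 = 47/20

2.35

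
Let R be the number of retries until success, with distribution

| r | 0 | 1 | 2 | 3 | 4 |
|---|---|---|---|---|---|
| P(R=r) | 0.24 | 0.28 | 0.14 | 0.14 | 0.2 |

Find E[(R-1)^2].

E[(R-1)^2] = Σ (r-1)^2·P(R=r)
 = 1·0.24 + 0·0.28 + 1·0.14 + 4·0.14 + 9·0.2
 = 0.24 + 0 + 0.14 + 0.56 + 1.8
 = 2.74

2.74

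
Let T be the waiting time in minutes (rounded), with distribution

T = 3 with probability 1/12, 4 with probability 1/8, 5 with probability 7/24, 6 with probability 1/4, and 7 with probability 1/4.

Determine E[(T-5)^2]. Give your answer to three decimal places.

1.708

E[(T-5)^2] = Σ (t-5)^2·P(T=t)
 = 4·1/12 + 1·1/8 + 0·7/24 + 1·1/4 + 4·1/4
 = 1/3 + 1/8 + 0 + 1/4 + 1
 = 41/24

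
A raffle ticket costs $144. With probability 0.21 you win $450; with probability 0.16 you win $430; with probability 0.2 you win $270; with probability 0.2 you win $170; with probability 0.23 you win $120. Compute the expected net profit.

E[payout] = 450·0.21 + 430·0.16 + 270·0.2 + 170·0.2 + 120·0.23
 = 94.5 + 68.8 + 54 + 34 + 27.6
 = 278.9
Net = 278.9 - 144 = 134.9

134.9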